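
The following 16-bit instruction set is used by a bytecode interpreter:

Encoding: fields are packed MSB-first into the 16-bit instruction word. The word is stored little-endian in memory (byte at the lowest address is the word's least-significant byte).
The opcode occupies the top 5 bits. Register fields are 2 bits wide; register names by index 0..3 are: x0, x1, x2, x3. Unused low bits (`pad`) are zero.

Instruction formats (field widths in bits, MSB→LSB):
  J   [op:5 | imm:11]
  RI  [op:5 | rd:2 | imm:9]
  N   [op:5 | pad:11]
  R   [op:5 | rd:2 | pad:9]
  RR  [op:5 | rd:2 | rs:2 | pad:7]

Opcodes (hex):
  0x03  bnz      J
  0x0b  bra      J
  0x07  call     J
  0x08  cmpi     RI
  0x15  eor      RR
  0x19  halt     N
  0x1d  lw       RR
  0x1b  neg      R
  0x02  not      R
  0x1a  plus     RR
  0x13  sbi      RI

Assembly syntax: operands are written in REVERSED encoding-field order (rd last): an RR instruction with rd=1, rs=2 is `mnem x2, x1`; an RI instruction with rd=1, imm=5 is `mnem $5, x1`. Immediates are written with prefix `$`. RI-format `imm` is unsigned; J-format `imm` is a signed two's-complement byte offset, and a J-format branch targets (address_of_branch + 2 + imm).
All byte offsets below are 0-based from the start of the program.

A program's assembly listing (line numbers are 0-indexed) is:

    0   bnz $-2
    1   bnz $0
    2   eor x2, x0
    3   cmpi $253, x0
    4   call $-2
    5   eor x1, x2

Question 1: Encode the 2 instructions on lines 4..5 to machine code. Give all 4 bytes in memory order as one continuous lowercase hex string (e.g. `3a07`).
4. call fields op=0x7:5|imm=-2:11 → word 3ffeh → fe 3f
5. eor fields op=0x15:5|rd=2:2|rs=1:2|pad=0:7 → word ac80h → 80 ac

fe3f80ac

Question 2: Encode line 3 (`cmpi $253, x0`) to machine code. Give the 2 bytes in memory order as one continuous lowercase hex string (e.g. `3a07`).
line 3 (cmpi): pack op=0x8:5|rd=0:2|imm=253:9 = 0x40fd; little→ fd 40

fd40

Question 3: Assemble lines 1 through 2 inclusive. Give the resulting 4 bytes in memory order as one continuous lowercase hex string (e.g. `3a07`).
line 1 (bnz): pack op=0x3:5|imm=0:11 = 0x1800; little→ 00 18
line 2 (eor): pack op=0x15:5|rd=0:2|rs=2:2|pad=0:7 = 0xa900; little→ 00 a9

001800a9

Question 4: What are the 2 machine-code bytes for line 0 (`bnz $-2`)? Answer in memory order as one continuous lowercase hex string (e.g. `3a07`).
0. bnz fields op=0x3:5|imm=-2:11 → word 1ffeh → fe 1f

fe1f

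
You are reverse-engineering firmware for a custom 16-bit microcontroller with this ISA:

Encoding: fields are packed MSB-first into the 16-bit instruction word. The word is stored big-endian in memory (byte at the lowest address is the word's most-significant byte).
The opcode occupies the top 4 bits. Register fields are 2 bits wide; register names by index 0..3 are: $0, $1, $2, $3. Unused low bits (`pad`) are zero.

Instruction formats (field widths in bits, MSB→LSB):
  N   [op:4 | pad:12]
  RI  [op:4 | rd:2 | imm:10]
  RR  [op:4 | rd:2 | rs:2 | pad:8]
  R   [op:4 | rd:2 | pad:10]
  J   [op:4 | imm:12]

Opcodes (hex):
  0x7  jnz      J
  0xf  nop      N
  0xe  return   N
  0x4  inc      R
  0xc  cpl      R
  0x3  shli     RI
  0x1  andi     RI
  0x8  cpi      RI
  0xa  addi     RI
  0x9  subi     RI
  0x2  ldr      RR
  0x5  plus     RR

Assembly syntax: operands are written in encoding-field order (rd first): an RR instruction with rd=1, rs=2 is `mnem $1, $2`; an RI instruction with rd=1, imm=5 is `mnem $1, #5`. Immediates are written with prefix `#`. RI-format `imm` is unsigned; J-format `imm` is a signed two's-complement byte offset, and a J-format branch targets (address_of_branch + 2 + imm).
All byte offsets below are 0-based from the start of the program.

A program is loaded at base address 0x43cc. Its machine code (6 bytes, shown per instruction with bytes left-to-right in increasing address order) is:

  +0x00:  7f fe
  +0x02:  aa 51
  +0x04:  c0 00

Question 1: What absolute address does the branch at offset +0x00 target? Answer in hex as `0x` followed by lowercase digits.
off 0x00: read 7f fe as big → 0x7ffe
  opcode bits[15:12]=0x7: jnz/J
  [11:0] imm=4094 (s12→-2) = #-2
  target = base 0x43cc + off 0x00 + 2 + imm -2 = 0x43cc

0x43cc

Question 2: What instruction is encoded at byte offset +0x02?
addi $2, #593

off 0x02: read aa 51 as big → 0xaa51
  top 4b → 0xa → addi [RI]
  rd@[11:10]=0x2 ⇒ $2
  imm@[9:0]=0x251 ⇒ #593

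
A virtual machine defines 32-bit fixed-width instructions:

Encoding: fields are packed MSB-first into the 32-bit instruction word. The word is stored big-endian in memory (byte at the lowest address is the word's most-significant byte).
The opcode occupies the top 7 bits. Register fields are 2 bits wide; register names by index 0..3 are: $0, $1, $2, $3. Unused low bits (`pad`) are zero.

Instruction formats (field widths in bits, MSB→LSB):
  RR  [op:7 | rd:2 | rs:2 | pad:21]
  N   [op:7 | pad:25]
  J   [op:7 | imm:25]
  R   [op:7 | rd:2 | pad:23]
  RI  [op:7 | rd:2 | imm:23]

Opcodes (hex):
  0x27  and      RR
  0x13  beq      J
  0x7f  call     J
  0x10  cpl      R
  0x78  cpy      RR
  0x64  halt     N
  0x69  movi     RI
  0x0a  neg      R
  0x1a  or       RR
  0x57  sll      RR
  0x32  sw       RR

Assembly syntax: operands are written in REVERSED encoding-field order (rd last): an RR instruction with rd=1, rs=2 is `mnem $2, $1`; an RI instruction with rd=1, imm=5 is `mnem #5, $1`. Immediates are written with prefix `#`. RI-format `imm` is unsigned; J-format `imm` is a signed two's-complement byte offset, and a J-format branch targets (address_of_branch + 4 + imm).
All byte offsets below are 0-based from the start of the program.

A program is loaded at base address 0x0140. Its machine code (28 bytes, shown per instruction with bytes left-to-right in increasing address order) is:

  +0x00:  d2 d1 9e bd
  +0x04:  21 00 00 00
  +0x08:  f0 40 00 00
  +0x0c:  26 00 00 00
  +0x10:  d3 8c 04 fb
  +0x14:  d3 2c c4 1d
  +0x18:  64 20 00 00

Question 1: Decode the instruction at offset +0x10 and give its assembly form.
[10] d3 8c 04 fb → 0xd38c04fb
  top 7b → 0x69 → movi [RI]
  rd@[24:23]=0x3 ⇒ $3
  imm@[22:0]=0xc04fb ⇒ #787707

movi #787707, $3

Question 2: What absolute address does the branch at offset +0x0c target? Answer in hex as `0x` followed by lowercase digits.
0x0150

off 0x0c: read 26 00 00 00 as big → 0x26000000
  opcode bits[31:25]=0x13: beq/J
  imm@[24:0]=0x0 ⇒ #0
  target = base 0x0140 + off 0x0c + 4 + imm 0 = 0x0150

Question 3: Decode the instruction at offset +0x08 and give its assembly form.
cpy $2, $0

off 0x08: read f0 40 00 00 as big → 0xf0400000
  op=0xf0400000>>25=0x78 ⇒ cpy (RR)
  rd@[24:23]=0x0 ⇒ $0
  rs@[22:21]=0x2 ⇒ $2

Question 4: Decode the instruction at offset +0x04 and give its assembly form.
off 0x04: read 21 00 00 00 as big → 0x21000000
  op=0x21000000>>25=0x10 ⇒ cpl (R)
  rd@[24:23]=0x2 ⇒ $2

cpl $2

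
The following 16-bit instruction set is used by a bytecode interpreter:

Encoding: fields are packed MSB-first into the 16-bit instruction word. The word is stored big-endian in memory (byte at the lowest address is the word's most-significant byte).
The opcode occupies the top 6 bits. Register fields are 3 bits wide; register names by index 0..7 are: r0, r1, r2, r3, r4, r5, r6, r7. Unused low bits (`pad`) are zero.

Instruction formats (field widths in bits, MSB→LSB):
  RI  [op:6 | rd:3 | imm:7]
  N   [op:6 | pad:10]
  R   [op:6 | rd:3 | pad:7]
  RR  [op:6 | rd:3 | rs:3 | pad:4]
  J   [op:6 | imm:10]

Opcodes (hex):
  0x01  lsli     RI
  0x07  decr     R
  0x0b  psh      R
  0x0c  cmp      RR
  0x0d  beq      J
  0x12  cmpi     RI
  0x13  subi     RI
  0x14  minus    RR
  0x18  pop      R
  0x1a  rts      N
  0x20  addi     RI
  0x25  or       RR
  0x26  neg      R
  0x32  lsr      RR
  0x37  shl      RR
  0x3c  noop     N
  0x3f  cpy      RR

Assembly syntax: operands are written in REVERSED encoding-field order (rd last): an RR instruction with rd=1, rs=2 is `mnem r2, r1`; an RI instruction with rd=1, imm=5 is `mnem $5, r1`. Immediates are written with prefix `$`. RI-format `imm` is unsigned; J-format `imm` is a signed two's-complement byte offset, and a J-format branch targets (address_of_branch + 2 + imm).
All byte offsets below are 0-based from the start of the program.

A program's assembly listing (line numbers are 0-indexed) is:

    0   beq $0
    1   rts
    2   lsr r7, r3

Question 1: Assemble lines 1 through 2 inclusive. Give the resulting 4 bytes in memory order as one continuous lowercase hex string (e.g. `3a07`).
6800c9f0

line 1 (rts): pack op=0x1a:6|pad=0:10 = 0x6800; big→ 68 00
line 2 (lsr): pack op=0x32:6|rd=3:3|rs=7:3|pad=0:4 = 0xc9f0; big→ c9 f0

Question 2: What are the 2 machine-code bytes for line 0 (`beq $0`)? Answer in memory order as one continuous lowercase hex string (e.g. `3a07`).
L0: beq op=0xd:6|imm=0:10 ⇒ 0x3400 ⇒ big 34 00

3400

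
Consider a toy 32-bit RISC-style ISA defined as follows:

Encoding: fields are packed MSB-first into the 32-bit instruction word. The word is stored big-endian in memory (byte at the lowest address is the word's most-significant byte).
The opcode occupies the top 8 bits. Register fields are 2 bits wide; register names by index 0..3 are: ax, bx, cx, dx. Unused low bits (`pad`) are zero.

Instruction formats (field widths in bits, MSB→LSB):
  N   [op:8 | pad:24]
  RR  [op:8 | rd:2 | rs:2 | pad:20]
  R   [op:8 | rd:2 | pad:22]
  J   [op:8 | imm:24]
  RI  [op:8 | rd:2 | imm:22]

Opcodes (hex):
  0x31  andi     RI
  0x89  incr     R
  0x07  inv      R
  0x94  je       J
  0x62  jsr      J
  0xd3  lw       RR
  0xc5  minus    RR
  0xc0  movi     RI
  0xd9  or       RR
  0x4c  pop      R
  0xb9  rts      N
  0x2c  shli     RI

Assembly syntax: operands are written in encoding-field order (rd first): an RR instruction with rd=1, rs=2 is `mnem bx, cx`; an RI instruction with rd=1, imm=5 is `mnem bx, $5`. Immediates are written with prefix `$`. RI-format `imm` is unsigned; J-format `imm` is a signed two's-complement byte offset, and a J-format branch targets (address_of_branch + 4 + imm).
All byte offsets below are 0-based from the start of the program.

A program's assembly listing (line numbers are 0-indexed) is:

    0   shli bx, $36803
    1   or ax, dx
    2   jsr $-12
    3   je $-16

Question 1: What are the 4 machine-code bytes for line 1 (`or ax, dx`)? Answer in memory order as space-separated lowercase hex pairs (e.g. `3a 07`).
1. or fields op=0xd9:8|rd=0:2|rs=3:2|pad=0:20 → word d9300000h → d9 30 00 00

d9 30 00 00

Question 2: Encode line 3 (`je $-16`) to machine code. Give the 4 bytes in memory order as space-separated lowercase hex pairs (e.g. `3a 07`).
94 ff ff f0

line 3 (je): pack op=0x94:8|imm=-16:24 = 0x94fffff0; big→ 94 ff ff f0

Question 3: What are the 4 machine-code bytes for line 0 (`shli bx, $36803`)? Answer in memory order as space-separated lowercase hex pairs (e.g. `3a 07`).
2c 40 8f c3

0. shli fields op=0x2c:8|rd=1:2|imm=36803:22 → word 2c408fc3h → 2c 40 8f c3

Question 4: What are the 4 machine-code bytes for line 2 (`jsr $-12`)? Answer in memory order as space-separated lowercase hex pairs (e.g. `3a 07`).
L2: jsr op=0x62:8|imm=-12:24 ⇒ 0x62fffff4 ⇒ big 62 ff ff f4

62 ff ff f4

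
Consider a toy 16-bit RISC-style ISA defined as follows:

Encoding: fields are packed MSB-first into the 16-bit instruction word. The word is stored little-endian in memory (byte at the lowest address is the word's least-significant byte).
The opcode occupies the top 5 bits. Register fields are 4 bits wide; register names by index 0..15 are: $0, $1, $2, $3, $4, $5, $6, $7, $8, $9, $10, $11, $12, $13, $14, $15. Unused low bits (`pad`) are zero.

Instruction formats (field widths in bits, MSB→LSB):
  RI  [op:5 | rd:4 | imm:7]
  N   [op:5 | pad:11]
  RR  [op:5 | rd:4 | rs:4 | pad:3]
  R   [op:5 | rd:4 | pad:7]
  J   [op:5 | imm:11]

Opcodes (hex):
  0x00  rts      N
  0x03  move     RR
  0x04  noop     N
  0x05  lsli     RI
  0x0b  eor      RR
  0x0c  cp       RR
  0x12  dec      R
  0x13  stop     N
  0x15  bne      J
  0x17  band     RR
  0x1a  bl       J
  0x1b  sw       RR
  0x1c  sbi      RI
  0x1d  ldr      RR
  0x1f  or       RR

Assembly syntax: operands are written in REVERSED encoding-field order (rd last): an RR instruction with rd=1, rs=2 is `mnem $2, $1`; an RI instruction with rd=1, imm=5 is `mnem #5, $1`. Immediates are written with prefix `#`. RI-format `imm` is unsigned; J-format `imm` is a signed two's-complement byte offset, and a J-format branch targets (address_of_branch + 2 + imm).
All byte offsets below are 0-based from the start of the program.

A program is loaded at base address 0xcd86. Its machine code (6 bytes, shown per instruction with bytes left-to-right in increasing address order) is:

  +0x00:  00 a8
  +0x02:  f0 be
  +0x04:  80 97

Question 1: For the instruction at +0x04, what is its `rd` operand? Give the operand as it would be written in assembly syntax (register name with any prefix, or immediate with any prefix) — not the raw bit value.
$15

off 0x04: read 80 97 as little → 0x9780
  op=0x9780>>11=0x12 ⇒ dec (R)
  rd@[10:7]=0xf ⇒ $15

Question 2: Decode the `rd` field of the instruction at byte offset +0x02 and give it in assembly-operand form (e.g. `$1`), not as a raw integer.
off 0x02: read f0 be as little → 0xbef0
  op=0xbef0>>11=0x17 ⇒ band (RR)
  [10:7] rd=13 = $13
  [6:3] rs=14 = $14

$13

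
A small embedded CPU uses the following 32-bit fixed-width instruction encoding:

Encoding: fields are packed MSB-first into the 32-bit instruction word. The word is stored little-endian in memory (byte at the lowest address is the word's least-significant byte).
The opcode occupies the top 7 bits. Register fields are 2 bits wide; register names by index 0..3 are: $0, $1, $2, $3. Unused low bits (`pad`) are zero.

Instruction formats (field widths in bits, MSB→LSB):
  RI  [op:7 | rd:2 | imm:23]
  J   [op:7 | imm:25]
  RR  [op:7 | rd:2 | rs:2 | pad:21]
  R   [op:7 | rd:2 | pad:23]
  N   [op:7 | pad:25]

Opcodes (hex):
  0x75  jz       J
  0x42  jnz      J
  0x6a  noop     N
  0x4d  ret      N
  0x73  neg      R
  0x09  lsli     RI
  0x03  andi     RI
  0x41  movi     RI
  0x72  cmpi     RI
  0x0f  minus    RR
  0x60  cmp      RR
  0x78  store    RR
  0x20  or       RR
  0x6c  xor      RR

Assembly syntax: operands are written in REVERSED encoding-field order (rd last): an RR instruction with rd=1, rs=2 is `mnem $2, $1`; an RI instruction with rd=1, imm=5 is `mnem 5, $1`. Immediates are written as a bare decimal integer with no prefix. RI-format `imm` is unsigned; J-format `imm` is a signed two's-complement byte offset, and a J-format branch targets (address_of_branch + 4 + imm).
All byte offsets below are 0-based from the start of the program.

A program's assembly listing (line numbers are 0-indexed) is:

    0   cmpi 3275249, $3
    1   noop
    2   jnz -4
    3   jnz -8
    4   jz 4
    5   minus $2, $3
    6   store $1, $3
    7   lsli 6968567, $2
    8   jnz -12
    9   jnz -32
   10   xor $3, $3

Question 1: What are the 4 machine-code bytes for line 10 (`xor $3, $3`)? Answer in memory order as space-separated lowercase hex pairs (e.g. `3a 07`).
L10: xor op=0x6c:7|rd=3:2|rs=3:2|pad=0:21 ⇒ 0xd9e00000 ⇒ little 00 00 e0 d9

00 00 e0 d9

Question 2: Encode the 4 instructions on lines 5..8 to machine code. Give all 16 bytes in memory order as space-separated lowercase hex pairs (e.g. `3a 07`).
line 5 (minus): pack op=0xf:7|rd=3:2|rs=2:2|pad=0:21 = 0x1fc00000; little→ 00 00 c0 1f
line 6 (store): pack op=0x78:7|rd=3:2|rs=1:2|pad=0:21 = 0xf1a00000; little→ 00 00 a0 f1
line 7 (lsli): pack op=0x9:7|rd=2:2|imm=6968567:23 = 0x136a54f7; little→ f7 54 6a 13
line 8 (jnz): pack op=0x42:7|imm=-12:25 = 0x85fffff4; little→ f4 ff ff 85

00 00 c0 1f 00 00 a0 f1 f7 54 6a 13 f4 ff ff 85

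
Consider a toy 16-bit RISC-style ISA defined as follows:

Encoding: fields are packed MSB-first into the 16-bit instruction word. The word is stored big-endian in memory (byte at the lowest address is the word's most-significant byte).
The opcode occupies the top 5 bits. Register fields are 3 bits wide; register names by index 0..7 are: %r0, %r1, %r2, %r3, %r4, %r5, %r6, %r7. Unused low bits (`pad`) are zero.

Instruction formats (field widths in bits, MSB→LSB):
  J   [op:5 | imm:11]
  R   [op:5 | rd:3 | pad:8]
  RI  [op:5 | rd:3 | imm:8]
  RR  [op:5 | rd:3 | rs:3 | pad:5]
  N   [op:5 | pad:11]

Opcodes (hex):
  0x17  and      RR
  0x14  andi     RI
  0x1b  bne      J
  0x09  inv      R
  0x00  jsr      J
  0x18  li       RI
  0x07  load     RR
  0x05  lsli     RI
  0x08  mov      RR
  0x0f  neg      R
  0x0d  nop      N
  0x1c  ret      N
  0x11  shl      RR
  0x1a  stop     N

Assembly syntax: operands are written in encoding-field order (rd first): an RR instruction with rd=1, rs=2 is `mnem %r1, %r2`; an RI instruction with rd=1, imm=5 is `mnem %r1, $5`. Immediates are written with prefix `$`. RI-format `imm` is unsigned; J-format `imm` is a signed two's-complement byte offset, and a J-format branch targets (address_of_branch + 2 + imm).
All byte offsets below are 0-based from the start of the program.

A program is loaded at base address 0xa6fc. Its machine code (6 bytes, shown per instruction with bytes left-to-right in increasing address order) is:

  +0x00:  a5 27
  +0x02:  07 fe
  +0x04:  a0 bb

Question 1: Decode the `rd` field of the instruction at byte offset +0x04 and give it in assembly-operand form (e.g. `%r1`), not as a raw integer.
%r0

@+04  big-endian(a0 bb) = 0xa0bb
  opcode bits[15:11]=0x14: andi/RI
  [10:8] rd=0 = %r0
  [7:0] imm=187 = $187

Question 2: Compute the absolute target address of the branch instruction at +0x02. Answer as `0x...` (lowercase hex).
0xa6fe

off 0x02: read 07 fe as big → 0x07fe
  op=0x07fe>>11=0x0 ⇒ jsr (J)
  imm: (w>>0)&0x7ff=0x7fe (s11→-2) → $-2
  target = base 0xa6fc + off 0x02 + 2 + imm -2 = 0xa6fe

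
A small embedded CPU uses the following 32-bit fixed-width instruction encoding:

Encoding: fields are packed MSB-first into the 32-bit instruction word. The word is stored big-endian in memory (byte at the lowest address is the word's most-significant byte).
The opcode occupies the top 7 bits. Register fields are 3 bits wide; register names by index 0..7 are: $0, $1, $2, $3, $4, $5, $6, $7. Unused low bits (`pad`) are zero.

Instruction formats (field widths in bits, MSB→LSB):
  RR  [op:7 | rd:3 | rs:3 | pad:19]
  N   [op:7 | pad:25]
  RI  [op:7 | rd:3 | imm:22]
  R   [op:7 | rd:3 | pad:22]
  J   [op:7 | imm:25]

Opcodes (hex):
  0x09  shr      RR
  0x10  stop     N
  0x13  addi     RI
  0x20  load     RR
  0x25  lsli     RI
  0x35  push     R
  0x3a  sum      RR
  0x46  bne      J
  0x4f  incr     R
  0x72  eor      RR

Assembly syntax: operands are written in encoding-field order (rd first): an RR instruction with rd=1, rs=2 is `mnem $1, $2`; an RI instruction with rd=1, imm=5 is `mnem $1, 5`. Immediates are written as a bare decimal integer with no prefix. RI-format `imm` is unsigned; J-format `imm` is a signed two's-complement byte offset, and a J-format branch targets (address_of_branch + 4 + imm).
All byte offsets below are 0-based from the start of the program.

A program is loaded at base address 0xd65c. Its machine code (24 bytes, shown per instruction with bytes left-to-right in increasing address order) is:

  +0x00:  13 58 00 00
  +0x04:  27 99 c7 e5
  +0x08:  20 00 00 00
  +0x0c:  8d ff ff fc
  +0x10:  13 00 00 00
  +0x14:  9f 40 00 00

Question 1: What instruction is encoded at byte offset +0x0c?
+0x0c: 8d ff ff fc ⇒ word 0x8dfffffc (big)
  opcode bits[31:25]=0x46: bne/J
  imm: (w>>0)&0x1ffffff=0x1fffffc (s25→-4) → -4

bne -4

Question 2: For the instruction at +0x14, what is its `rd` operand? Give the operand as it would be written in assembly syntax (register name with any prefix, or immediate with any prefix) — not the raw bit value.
$5

off 0x14: read 9f 40 00 00 as big → 0x9f400000
  op=0x9f400000>>25=0x4f ⇒ incr (R)
  rd@[24:22]=0x5 ⇒ $5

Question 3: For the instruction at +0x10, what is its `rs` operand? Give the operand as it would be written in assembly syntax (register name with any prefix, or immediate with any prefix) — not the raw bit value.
off 0x10: read 13 00 00 00 as big → 0x13000000
  top 7b → 0x9 → shr [RR]
  [24:22] rd=4 = $4
  [21:19] rs=0 = $0

$0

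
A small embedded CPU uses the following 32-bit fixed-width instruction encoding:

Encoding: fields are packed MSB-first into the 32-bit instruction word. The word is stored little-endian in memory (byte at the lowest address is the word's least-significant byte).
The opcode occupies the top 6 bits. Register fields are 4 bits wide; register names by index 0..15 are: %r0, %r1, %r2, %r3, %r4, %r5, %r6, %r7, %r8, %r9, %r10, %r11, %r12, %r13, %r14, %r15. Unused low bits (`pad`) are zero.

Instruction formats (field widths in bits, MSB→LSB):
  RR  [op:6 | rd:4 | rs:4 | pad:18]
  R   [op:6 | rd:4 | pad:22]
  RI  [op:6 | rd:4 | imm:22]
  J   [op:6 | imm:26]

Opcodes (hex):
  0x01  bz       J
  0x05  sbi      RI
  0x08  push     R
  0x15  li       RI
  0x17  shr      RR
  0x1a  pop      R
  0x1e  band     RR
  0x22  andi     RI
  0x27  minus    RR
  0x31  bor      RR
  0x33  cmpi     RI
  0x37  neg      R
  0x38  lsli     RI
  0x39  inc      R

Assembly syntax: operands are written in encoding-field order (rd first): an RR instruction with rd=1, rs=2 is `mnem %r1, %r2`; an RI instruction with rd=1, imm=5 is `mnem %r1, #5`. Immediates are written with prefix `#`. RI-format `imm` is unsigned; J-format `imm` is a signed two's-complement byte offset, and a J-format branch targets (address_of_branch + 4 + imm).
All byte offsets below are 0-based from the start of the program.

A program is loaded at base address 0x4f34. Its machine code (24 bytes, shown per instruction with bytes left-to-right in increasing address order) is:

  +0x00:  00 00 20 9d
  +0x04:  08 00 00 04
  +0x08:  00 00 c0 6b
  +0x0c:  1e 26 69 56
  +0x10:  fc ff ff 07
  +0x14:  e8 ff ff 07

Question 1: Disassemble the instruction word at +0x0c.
li %r9, #2696734

@+0c  little-endian(1e 26 69 56) = 0x5669261e
  opcode bits[31:26]=0x15: li/RI
  rd@[25:22]=0x9 ⇒ %r9
  imm@[21:0]=0x29261e ⇒ #2696734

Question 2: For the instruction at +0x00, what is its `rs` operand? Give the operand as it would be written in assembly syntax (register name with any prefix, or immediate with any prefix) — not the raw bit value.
+0x00: 00 00 20 9d ⇒ word 0x9d200000 (little)
  top 6b → 0x27 → minus [RR]
  [25:22] rd=4 = %r4
  [21:18] rs=8 = %r8

%r8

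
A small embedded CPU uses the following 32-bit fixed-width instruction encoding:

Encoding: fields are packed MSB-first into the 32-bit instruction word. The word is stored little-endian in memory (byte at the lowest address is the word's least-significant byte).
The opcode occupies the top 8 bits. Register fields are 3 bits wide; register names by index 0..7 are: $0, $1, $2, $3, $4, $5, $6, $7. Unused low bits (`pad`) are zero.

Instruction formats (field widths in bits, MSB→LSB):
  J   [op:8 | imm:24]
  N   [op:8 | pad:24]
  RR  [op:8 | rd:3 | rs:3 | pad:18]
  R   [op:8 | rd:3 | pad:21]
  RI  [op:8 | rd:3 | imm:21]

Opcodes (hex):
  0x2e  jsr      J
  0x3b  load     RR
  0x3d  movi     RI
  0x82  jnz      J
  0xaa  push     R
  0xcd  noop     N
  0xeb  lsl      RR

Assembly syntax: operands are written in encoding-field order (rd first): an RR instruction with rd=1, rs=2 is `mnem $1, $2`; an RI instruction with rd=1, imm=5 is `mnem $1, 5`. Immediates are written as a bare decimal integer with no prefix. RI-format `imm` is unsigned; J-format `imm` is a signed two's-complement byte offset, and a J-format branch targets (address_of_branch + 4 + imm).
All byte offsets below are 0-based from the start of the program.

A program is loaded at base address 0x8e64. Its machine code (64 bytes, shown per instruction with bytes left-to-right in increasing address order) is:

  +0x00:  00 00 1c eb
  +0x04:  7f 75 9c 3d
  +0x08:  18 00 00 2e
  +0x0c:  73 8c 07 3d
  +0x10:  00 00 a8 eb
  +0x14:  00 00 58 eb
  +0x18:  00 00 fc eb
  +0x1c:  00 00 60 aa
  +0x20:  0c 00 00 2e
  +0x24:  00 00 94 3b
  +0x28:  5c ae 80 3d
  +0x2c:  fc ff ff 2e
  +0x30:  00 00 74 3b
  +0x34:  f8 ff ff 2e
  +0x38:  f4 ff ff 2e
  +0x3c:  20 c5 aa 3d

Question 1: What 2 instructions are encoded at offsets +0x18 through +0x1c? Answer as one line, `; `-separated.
off 0x18: read 00 00 fc eb as little → 0xebfc0000
  opcode bits[31:24]=0xeb: lsl/RR
  rd: (w>>21)&0x7=0x7 → $7
  rs: (w>>18)&0x7=0x7 → $7
off 0x1c: read 00 00 60 aa as little → 0xaa600000
  opcode bits[31:24]=0xaa: push/R
  rd: (w>>21)&0x7=0x3 → $3

lsl $7, $7; push $3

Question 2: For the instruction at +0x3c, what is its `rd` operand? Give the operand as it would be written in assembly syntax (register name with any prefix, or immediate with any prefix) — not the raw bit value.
@+3c  little-endian(20 c5 aa 3d) = 0x3daac520
  top 8b → 0x3d → movi [RI]
  rd: (w>>21)&0x7=0x5 → $5
  imm: (w>>0)&0x1fffff=0xac520 → 705824

$5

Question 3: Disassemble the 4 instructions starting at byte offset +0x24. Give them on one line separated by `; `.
+0x24: 00 00 94 3b ⇒ word 0x3b940000 (little)
  top 8b → 0x3b → load [RR]
  rd: (w>>21)&0x7=0x4 → $4
  rs: (w>>18)&0x7=0x5 → $5
+0x28: 5c ae 80 3d ⇒ word 0x3d80ae5c (little)
  top 8b → 0x3d → movi [RI]
  rd: (w>>21)&0x7=0x4 → $4
  imm: (w>>0)&0x1fffff=0xae5c → 44636
+0x2c: fc ff ff 2e ⇒ word 0x2efffffc (little)
  top 8b → 0x2e → jsr [J]
  imm: (w>>0)&0xffffff=0xfffffc (s24→-4) → -4
+0x30: 00 00 74 3b ⇒ word 0x3b740000 (little)
  top 8b → 0x3b → load [RR]
  rd: (w>>21)&0x7=0x3 → $3
  rs: (w>>18)&0x7=0x5 → $5

load $4, $5; movi $4, 44636; jsr -4; load $3, $5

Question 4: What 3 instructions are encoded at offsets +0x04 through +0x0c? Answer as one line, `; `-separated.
[04] 7f 75 9c 3d → 0x3d9c757f
  top 8b → 0x3d → movi [RI]
  rd: (w>>21)&0x7=0x4 → $4
  imm: (w>>0)&0x1fffff=0x1c757f → 1865087
[08] 18 00 00 2e → 0x2e000018
  top 8b → 0x2e → jsr [J]
  imm: (w>>0)&0xffffff=0x18 → 24
[0c] 73 8c 07 3d → 0x3d078c73
  top 8b → 0x3d → movi [RI]
  rd: (w>>21)&0x7=0x0 → $0
  imm: (w>>0)&0x1fffff=0x78c73 → 494707

movi $4, 1865087; jsr 24; movi $0, 494707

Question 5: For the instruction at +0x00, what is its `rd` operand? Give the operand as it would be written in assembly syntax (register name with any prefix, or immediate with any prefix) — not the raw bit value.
$0

+0x00: 00 00 1c eb ⇒ word 0xeb1c0000 (little)
  opcode bits[31:24]=0xeb: lsl/RR
  rd@[23:21]=0x0 ⇒ $0
  rs@[20:18]=0x7 ⇒ $7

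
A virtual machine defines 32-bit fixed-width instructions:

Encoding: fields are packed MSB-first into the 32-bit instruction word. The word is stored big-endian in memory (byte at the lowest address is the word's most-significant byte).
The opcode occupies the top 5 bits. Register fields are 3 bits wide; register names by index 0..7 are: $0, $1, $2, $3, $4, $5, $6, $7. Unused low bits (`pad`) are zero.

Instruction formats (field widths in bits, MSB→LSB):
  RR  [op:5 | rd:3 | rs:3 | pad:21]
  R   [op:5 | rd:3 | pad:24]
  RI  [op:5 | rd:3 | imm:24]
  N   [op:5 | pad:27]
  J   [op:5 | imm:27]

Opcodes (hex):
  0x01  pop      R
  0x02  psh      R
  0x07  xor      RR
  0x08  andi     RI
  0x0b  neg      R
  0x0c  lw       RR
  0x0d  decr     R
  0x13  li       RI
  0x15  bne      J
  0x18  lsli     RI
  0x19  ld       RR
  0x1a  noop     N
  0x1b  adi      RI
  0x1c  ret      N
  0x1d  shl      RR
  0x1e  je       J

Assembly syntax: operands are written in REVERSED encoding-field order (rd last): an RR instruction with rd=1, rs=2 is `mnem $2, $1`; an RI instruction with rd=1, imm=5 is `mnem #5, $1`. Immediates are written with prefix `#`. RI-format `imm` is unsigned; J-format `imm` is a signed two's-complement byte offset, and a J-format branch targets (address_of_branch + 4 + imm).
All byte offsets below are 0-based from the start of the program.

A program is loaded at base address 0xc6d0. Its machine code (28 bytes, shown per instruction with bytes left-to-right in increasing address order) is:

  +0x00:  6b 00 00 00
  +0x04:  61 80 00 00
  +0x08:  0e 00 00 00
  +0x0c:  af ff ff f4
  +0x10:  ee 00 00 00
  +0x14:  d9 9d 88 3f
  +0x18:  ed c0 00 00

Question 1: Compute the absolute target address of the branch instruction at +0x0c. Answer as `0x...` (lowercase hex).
+0x0c: af ff ff f4 ⇒ word 0xaffffff4 (big)
  opcode bits[31:27]=0x15: bne/J
  imm@[26:0]=0x7fffff4 (s27→-12) ⇒ #-12
  target = base 0xc6d0 + off 0x0c + 4 + imm -12 = 0xc6d4

0xc6d4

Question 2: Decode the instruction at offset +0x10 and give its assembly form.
+0x10: ee 00 00 00 ⇒ word 0xee000000 (big)
  op=0xee000000>>27=0x1d ⇒ shl (RR)
  rd@[26:24]=0x6 ⇒ $6
  rs@[23:21]=0x0 ⇒ $0

shl $0, $6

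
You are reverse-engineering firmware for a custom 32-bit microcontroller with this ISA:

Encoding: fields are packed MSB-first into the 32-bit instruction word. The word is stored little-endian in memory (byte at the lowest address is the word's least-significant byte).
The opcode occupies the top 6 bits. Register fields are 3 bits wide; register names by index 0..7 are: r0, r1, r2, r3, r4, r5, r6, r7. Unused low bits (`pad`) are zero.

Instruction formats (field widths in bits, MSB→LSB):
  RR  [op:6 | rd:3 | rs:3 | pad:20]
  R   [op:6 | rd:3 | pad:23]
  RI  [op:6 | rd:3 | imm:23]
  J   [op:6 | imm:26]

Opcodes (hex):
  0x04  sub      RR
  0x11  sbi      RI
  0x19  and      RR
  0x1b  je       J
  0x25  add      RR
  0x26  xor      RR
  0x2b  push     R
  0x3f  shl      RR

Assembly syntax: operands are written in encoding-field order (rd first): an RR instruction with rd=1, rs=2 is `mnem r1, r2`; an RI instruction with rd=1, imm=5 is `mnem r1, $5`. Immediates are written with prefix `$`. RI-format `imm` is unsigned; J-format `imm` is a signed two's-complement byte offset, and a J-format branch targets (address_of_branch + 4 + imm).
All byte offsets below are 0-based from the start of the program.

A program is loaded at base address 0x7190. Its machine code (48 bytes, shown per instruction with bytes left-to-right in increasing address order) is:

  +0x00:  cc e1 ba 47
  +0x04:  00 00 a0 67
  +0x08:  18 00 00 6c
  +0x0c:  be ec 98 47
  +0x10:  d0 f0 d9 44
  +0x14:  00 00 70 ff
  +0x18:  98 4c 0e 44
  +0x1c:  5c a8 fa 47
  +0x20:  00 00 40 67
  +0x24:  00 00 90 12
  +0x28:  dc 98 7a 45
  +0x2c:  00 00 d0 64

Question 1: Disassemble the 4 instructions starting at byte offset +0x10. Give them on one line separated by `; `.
+0x10: d0 f0 d9 44 ⇒ word 0x44d9f0d0 (little)
  opcode bits[31:26]=0x11: sbi/RI
  rd@[25:23]=0x1 ⇒ r1
  imm@[22:0]=0x59f0d0 ⇒ $5894352
+0x14: 00 00 70 ff ⇒ word 0xff700000 (little)
  opcode bits[31:26]=0x3f: shl/RR
  rd@[25:23]=0x6 ⇒ r6
  rs@[22:20]=0x7 ⇒ r7
+0x18: 98 4c 0e 44 ⇒ word 0x440e4c98 (little)
  opcode bits[31:26]=0x11: sbi/RI
  rd@[25:23]=0x0 ⇒ r0
  imm@[22:0]=0xe4c98 ⇒ $937112
+0x1c: 5c a8 fa 47 ⇒ word 0x47faa85c (little)
  opcode bits[31:26]=0x11: sbi/RI
  rd@[25:23]=0x7 ⇒ r7
  imm@[22:0]=0x7aa85c ⇒ $8038492

sbi r1, $5894352; shl r6, r7; sbi r0, $937112; sbi r7, $8038492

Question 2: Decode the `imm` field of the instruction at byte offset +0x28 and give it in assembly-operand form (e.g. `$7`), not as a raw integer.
$8034524

@+28  little-endian(dc 98 7a 45) = 0x457a98dc
  top 6b → 0x11 → sbi [RI]
  [25:23] rd=2 = r2
  [22:0] imm=8034524 = $8034524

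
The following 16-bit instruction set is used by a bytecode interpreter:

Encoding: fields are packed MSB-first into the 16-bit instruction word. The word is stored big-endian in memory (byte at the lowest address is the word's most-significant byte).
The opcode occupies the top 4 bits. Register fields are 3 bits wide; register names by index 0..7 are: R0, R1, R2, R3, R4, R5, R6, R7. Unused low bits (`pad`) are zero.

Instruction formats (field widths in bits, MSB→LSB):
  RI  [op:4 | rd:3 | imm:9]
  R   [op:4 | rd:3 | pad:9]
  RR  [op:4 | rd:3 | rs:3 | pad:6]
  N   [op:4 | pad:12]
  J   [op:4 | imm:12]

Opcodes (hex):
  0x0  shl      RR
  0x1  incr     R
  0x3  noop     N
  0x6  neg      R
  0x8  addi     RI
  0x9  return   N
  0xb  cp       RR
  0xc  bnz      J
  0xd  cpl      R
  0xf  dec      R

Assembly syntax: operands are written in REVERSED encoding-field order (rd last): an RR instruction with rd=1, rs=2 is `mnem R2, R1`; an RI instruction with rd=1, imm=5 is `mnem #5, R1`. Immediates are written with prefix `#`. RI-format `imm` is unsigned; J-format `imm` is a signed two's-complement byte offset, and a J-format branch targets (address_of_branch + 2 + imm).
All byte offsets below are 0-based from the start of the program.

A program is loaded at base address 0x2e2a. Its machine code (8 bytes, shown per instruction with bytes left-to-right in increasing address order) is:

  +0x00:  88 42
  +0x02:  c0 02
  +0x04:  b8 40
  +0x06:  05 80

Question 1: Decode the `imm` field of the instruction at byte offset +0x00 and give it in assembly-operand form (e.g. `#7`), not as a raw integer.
@+00  big-endian(88 42) = 0x8842
  opcode bits[15:12]=0x8: addi/RI
  [11:9] rd=4 = R4
  [8:0] imm=66 = #66

#66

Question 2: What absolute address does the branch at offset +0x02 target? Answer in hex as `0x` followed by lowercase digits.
0x2e30

off 0x02: read c0 02 as big → 0xc002
  top 4b → 0xc → bnz [J]
  imm: (w>>0)&0xfff=0x2 → #2
  target = base 0x2e2a + off 0x02 + 2 + imm 2 = 0x2e30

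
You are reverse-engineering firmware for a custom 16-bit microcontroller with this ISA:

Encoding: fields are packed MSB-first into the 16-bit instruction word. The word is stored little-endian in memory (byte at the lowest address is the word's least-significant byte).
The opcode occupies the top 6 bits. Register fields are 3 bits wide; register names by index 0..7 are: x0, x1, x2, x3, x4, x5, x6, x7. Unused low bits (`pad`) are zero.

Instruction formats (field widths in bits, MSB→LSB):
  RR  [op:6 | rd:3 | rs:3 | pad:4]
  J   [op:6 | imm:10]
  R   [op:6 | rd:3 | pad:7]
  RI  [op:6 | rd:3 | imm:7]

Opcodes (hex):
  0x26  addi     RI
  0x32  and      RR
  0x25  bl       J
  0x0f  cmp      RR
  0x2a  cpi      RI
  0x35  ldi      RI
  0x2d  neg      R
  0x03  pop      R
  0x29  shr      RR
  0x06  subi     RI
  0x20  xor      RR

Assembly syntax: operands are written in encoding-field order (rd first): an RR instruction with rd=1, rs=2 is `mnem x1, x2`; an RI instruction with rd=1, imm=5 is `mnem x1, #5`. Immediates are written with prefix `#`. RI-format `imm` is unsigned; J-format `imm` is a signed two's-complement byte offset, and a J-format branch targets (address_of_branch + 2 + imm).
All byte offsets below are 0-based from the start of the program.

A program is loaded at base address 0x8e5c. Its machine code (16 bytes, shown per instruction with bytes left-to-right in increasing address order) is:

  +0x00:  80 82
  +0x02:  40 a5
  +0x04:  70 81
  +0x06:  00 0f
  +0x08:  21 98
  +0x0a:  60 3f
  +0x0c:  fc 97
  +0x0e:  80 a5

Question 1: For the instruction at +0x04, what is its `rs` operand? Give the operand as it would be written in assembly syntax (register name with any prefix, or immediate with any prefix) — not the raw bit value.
off 0x04: read 70 81 as little → 0x8170
  top 6b → 0x20 → xor [RR]
  rd@[9:7]=0x2 ⇒ x2
  rs@[6:4]=0x7 ⇒ x7

x7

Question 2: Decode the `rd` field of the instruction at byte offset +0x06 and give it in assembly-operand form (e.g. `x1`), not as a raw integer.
x6

@+06  little-endian(00 0f) = 0x0f00
  op=0x0f00>>10=0x3 ⇒ pop (R)
  rd: (w>>7)&0x7=0x6 → x6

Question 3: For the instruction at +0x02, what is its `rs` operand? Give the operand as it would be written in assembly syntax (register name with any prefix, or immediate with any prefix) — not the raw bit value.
off 0x02: read 40 a5 as little → 0xa540
  op=0xa540>>10=0x29 ⇒ shr (RR)
  rd@[9:7]=0x2 ⇒ x2
  rs@[6:4]=0x4 ⇒ x4

x4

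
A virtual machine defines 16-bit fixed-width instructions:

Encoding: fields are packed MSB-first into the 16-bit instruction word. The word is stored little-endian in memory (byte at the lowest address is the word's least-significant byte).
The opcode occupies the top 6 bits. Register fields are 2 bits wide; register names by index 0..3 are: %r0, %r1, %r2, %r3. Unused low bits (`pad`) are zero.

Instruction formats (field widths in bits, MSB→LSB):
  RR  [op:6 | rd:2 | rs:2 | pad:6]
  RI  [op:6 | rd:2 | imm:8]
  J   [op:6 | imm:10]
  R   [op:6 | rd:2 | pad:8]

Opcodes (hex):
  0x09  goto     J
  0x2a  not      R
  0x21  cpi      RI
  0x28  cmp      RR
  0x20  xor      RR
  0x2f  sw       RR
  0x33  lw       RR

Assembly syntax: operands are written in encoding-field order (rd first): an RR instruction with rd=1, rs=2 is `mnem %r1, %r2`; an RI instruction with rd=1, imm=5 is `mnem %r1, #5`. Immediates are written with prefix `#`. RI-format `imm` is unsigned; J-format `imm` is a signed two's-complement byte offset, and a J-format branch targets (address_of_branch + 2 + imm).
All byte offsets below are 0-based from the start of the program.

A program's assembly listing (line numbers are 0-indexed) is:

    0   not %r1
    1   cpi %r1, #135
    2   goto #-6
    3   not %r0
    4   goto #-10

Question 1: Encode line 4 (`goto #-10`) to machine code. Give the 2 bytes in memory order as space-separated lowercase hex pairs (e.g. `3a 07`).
4. goto fields op=0x9:6|imm=-10:10 → word 27f6h → f6 27

f6 27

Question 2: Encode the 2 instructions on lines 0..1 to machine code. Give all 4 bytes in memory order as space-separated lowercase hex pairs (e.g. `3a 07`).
00 a9 87 85

L0: not op=0x2a:6|rd=1:2|pad=0:8 ⇒ 0xa900 ⇒ little 00 a9
L1: cpi op=0x21:6|rd=1:2|imm=135:8 ⇒ 0x8587 ⇒ little 87 85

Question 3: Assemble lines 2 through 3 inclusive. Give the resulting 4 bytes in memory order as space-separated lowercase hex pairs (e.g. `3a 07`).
fa 27 00 a8

line 2 (goto): pack op=0x9:6|imm=-6:10 = 0x27fa; little→ fa 27
line 3 (not): pack op=0x2a:6|rd=0:2|pad=0:8 = 0xa800; little→ 00 a8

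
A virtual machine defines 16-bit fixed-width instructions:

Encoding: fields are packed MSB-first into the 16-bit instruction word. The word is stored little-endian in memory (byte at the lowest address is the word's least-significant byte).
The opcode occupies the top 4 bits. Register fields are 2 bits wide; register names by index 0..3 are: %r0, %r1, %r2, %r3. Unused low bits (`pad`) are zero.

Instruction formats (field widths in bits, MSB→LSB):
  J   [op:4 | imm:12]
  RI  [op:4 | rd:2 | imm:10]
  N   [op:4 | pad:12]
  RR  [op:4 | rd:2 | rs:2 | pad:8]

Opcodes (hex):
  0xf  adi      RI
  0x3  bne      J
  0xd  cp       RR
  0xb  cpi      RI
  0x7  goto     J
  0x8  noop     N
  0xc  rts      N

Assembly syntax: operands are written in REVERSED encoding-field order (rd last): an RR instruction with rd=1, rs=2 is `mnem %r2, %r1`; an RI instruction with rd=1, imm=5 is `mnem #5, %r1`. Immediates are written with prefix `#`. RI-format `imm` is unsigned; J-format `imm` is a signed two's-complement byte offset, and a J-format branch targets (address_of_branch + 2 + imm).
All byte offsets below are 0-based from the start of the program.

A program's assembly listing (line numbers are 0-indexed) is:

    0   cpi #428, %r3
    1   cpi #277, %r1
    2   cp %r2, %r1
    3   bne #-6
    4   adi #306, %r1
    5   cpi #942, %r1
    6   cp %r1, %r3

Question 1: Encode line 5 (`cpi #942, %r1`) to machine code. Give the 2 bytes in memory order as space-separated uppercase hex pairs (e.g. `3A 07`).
AE B7

5. cpi fields op=0xb:4|rd=1:2|imm=942:10 → word b7aeh → ae b7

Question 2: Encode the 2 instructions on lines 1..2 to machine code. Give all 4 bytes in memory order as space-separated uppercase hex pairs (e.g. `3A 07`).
1. cpi fields op=0xb:4|rd=1:2|imm=277:10 → word b515h → 15 b5
2. cp fields op=0xd:4|rd=1:2|rs=2:2|pad=0:8 → word d600h → 00 d6

15 B5 00 D6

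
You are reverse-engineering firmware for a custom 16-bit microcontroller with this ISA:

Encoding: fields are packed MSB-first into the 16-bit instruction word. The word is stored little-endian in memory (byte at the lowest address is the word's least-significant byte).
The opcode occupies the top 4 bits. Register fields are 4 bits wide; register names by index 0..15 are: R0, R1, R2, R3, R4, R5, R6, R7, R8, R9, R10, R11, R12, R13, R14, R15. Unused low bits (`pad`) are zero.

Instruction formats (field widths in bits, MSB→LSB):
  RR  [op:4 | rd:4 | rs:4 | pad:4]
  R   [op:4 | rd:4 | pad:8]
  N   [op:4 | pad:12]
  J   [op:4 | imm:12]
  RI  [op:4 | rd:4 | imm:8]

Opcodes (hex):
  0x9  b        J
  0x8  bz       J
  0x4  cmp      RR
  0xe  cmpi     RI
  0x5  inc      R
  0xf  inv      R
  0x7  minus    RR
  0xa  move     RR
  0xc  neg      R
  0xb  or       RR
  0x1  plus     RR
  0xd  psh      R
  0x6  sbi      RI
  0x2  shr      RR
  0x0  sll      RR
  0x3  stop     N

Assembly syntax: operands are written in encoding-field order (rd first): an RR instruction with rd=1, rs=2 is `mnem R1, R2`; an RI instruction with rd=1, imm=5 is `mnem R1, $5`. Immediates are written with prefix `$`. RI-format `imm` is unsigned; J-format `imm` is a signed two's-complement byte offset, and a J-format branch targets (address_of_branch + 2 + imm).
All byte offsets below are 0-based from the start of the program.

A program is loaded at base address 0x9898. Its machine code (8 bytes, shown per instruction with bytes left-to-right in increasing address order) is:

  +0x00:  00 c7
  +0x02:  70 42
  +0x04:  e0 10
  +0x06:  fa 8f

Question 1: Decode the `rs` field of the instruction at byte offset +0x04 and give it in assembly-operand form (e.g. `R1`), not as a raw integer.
@+04  little-endian(e0 10) = 0x10e0
  op=0x10e0>>12=0x1 ⇒ plus (RR)
  rd@[11:8]=0x0 ⇒ R0
  rs@[7:4]=0xe ⇒ R14

R14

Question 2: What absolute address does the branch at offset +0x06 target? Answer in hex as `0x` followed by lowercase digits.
0x989a

[06] fa 8f → 0x8ffa
  op=0x8ffa>>12=0x8 ⇒ bz (J)
  [11:0] imm=4090 (s12→-6) = $-6
  target = base 0x9898 + off 0x06 + 2 + imm -6 = 0x989a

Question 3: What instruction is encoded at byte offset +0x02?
[02] 70 42 → 0x4270
  top 4b → 0x4 → cmp [RR]
  [11:8] rd=2 = R2
  [7:4] rs=7 = R7

cmp R2, R7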